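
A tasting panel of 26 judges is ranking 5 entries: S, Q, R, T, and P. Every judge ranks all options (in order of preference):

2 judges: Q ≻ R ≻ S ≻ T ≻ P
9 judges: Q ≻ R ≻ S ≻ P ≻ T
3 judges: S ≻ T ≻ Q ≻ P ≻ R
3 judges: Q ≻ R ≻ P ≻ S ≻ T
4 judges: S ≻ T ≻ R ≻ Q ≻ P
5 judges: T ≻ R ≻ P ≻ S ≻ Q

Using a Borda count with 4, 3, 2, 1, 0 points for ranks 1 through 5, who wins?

S: 2·2 + 9·2 + 3·4 + 3·1 + 4·4 + 5·1 = 58
Q: 2·4 + 9·4 + 3·2 + 3·4 + 4·1 + 5·0 = 66
R: 2·3 + 9·3 + 3·0 + 3·3 + 4·2 + 5·3 = 65
T: 2·1 + 9·0 + 3·3 + 3·0 + 4·3 + 5·4 = 43
P: 2·0 + 9·1 + 3·1 + 3·2 + 4·0 + 5·2 = 28
Q has the highest Borda score (66).

Q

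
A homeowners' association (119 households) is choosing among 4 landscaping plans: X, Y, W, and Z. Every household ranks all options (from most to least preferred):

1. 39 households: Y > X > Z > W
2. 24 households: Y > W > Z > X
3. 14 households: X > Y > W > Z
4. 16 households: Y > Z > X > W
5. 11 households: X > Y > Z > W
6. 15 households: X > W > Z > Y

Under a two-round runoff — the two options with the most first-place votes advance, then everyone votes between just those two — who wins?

Round 1 first-place votes: X 40, Y 79, W 0, Z 0.
Y and X advance.
Runoff: Y is preferred to X by 79 voters; X by 40.
Y wins the runoff.

Y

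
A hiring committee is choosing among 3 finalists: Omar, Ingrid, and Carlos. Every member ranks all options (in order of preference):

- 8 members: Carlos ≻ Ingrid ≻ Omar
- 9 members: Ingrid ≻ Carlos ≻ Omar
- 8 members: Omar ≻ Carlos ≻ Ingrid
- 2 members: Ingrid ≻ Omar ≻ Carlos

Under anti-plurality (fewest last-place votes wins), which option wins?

Last-place votes: Omar 17, Ingrid 8, Carlos 2.
Carlos is ranked last by the fewest voters, so Carlos wins.

Carlos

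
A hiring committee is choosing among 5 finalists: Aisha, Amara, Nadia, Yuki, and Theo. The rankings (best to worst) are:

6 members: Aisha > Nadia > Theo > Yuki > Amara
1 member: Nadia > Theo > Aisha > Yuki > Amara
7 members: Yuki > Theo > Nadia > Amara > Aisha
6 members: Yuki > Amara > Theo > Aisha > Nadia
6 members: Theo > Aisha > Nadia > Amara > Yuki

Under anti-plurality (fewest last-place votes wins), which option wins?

Theo

Last-place votes: Aisha 7, Amara 7, Nadia 6, Yuki 6, Theo 0.
Theo is ranked last by the fewest voters, so Theo wins.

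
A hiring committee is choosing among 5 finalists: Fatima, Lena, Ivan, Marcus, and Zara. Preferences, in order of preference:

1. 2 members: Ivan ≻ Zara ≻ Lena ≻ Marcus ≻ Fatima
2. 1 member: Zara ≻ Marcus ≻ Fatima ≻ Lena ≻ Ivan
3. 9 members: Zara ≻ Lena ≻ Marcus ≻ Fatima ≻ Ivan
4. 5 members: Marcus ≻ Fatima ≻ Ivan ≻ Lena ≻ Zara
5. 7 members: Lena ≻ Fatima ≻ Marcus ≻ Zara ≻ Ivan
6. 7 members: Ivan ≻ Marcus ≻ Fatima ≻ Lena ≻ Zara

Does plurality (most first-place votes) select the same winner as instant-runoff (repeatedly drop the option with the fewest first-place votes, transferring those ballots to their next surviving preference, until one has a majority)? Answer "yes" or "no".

yes

Plurality — first-place votes: Fatima 0, Lena 7, Ivan 9, Marcus 5, Zara 10. Winner: Zara.
Instant-runoff — R1 Fatima 0, Lena 7, Ivan 9, Marcus 5, Zara 10 (Fatima out); R2 Lena 7, Ivan 9, Marcus 5, Zara 10 (Marcus out); R3 Lena 7, Ivan 14, Zara 10 (Lena out); R4 Ivan 14, Zara 17 (Zara winner). Winner: Zara.
The two methods agree.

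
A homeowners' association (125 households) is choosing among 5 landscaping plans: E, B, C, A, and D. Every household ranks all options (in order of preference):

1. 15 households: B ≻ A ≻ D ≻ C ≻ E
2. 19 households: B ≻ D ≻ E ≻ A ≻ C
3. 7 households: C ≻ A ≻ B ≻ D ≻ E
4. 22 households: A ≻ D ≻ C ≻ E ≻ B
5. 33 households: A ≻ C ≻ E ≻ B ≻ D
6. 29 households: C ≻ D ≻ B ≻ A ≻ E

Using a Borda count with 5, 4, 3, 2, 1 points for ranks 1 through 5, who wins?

E: 15·1 + 19·3 + 7·1 + 22·2 + 33·3 + 29·1 = 251
B: 15·5 + 19·5 + 7·3 + 22·1 + 33·2 + 29·3 = 366
C: 15·2 + 19·1 + 7·5 + 22·3 + 33·4 + 29·5 = 427
A: 15·4 + 19·2 + 7·4 + 22·5 + 33·5 + 29·2 = 459
D: 15·3 + 19·4 + 7·2 + 22·4 + 33·1 + 29·4 = 372
A has the highest Borda score (459).

A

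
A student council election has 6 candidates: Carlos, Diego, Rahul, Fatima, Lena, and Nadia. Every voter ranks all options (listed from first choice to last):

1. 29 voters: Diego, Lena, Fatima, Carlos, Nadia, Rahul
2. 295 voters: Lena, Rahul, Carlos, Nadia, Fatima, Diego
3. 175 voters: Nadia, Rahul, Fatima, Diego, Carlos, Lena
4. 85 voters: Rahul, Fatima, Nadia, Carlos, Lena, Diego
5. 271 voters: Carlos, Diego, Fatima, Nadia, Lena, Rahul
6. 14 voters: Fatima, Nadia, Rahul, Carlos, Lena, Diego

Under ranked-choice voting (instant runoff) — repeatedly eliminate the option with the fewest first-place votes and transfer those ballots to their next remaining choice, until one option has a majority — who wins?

Nadia

Round 1: Carlos 271, Diego 29, Rahul 85, Fatima 14, Lena 295, Nadia 175. Eliminate Fatima.
Round 2: Carlos 271, Diego 29, Rahul 85, Lena 295, Nadia 189. Eliminate Diego.
Round 3: Carlos 271, Rahul 85, Lena 324, Nadia 189. Eliminate Rahul.
Round 4: Carlos 271, Lena 324, Nadia 274. Eliminate Carlos.
Round 5: Lena 324, Nadia 545. Nadia has a majority.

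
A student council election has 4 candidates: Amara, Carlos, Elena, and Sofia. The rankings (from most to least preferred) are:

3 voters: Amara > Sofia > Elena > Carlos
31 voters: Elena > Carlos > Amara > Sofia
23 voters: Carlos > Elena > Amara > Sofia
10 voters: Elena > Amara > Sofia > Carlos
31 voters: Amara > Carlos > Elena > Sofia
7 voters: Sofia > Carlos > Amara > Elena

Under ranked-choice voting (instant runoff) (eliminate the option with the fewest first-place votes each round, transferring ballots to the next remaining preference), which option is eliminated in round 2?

Carlos

Round 1: Amara 34, Carlos 23, Elena 41, Sofia 7. Eliminate Sofia.
Round 2: Amara 34, Carlos 30, Elena 41. Eliminate Carlos.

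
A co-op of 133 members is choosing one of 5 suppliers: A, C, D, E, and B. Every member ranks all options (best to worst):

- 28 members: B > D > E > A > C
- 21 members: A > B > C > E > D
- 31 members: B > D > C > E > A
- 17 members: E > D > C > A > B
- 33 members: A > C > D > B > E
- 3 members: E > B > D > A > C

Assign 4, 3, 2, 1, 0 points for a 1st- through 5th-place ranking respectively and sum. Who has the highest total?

A: 28·1 + 21·4 + 31·0 + 17·1 + 33·4 + 3·1 = 264
C: 28·0 + 21·2 + 31·2 + 17·2 + 33·3 + 3·0 = 237
D: 28·3 + 21·0 + 31·3 + 17·3 + 33·2 + 3·2 = 300
E: 28·2 + 21·1 + 31·1 + 17·4 + 33·0 + 3·4 = 188
B: 28·4 + 21·3 + 31·4 + 17·0 + 33·1 + 3·3 = 341
B has the highest Borda score (341).

B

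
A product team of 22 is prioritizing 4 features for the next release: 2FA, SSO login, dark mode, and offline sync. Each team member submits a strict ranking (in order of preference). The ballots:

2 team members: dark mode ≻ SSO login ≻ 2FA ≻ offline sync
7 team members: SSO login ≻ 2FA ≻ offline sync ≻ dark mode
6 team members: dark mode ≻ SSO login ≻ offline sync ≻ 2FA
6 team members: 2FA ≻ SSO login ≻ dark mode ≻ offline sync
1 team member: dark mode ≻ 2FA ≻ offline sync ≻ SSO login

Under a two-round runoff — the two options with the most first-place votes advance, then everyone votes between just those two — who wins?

Round 1 first-place votes: 2FA 6, SSO login 7, dark mode 9, offline sync 0.
dark mode and SSO login advance.
Runoff: dark mode is preferred to SSO login by 9 voters; SSO login by 13.
SSO login wins the runoff.

SSO login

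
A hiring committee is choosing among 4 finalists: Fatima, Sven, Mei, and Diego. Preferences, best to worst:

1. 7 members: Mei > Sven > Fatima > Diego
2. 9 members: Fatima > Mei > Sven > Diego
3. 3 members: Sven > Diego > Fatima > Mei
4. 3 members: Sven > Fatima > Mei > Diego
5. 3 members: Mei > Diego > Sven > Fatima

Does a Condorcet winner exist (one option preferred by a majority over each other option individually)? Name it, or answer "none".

Checking pairwise contests:
Sven beats Fatima 16–9.
Mei beats Sven 19–6.
Fatima beats Mei 15–10.
Fatima beats Diego 19–6.
Every option loses at least one head-to-head, so there is no Condorcet winner.

none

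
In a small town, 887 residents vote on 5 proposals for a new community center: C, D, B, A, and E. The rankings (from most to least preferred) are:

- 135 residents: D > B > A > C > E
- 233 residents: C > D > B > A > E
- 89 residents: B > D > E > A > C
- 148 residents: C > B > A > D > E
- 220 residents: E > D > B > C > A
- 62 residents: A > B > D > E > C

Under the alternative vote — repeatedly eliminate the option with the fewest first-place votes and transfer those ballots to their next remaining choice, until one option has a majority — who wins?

Round 1: C 381, D 135, B 89, A 62, E 220. Eliminate A.
Round 2: C 381, D 135, B 151, E 220. Eliminate D.
Round 3: C 381, B 286, E 220. Eliminate E.
Round 4: C 381, B 506. B has a majority.

B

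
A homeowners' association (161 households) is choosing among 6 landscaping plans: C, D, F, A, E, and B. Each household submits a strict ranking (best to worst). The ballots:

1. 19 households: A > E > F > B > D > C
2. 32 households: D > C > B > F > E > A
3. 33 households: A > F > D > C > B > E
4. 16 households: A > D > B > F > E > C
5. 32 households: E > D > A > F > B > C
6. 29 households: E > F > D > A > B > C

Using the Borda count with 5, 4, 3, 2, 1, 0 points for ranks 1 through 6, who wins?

D

C: 19·0 + 32·4 + 33·2 + 16·0 + 32·0 + 29·0 = 194
D: 19·1 + 32·5 + 33·3 + 16·4 + 32·4 + 29·3 = 557
F: 19·3 + 32·2 + 33·4 + 16·2 + 32·2 + 29·4 = 465
A: 19·5 + 32·0 + 33·5 + 16·5 + 32·3 + 29·2 = 494
E: 19·4 + 32·1 + 33·0 + 16·1 + 32·5 + 29·5 = 429
B: 19·2 + 32·3 + 33·1 + 16·3 + 32·1 + 29·1 = 276
D has the highest Borda score (557).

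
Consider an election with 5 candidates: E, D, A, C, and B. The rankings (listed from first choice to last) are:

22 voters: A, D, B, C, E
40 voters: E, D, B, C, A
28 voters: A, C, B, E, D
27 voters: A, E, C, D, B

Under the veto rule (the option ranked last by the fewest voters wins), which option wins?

Last-place votes: E 22, D 28, A 40, C 0, B 27.
C is ranked last by the fewest voters, so C wins.

C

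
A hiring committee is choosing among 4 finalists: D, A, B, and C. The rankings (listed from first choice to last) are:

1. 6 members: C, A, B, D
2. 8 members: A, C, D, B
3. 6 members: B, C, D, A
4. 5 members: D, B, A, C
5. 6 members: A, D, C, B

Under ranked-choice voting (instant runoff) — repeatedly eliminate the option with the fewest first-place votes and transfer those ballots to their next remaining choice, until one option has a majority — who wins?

A

Round 1: D 5, A 14, B 6, C 6. Eliminate D.
Round 2: A 14, B 11, C 6. Eliminate C.
Round 3: A 20, B 11. A has a majority.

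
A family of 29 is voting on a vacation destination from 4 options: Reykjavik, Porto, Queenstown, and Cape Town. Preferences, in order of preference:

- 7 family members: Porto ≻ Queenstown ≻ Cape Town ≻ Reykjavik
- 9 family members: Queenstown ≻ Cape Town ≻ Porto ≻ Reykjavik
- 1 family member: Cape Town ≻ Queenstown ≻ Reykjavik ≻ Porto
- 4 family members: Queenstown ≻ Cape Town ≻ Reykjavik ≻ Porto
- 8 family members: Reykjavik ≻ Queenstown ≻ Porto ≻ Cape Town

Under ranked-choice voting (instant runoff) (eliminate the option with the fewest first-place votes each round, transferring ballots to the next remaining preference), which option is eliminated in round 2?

Porto

Round 1: Reykjavik 8, Porto 7, Queenstown 13, Cape Town 1. Eliminate Cape Town.
Round 2: Reykjavik 8, Porto 7, Queenstown 14. Eliminate Porto.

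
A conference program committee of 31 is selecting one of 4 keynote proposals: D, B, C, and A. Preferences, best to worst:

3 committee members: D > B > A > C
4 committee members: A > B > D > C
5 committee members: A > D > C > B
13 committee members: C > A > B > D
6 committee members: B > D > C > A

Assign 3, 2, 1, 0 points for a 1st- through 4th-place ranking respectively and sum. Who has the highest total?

D: 3·3 + 4·1 + 5·2 + 13·0 + 6·2 = 35
B: 3·2 + 4·2 + 5·0 + 13·1 + 6·3 = 45
C: 3·0 + 4·0 + 5·1 + 13·3 + 6·1 = 50
A: 3·1 + 4·3 + 5·3 + 13·2 + 6·0 = 56
A has the highest Borda score (56).

A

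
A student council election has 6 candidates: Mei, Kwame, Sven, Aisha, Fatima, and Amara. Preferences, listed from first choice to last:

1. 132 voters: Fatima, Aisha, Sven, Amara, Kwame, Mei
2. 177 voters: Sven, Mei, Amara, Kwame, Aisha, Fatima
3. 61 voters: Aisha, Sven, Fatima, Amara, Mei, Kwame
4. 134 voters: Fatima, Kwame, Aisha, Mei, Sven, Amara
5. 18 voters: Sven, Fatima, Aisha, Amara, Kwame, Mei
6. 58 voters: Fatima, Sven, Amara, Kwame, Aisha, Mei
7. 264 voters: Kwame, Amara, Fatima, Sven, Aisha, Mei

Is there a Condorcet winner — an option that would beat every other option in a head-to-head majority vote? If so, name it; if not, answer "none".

Checking pairwise contests:
Kwame beats Mei 606–238.
Sven beats Kwame 446–398.
Fatima beats Sven 588–256.
Kwame beats Aisha 633–211.
Kwame beats Fatima 441–403.
Sven beats Amara 580–264.
Every option loses at least one head-to-head, so there is no Condorcet winner.

none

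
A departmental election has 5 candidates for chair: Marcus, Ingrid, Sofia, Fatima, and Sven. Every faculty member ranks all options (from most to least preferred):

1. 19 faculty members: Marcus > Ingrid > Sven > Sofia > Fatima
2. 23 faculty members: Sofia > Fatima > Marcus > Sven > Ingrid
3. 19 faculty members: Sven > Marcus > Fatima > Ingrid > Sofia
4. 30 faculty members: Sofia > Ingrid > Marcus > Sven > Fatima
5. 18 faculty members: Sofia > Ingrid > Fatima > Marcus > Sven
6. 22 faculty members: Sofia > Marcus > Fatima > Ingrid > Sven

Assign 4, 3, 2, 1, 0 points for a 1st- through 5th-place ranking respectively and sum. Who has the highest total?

Marcus: 19·4 + 23·2 + 19·3 + 30·2 + 18·1 + 22·3 = 323
Ingrid: 19·3 + 23·0 + 19·1 + 30·3 + 18·3 + 22·1 = 242
Sofia: 19·1 + 23·4 + 19·0 + 30·4 + 18·4 + 22·4 = 391
Fatima: 19·0 + 23·3 + 19·2 + 30·0 + 18·2 + 22·2 = 187
Sven: 19·2 + 23·1 + 19·4 + 30·1 + 18·0 + 22·0 = 167
Sofia has the highest Borda score (391).

Sofia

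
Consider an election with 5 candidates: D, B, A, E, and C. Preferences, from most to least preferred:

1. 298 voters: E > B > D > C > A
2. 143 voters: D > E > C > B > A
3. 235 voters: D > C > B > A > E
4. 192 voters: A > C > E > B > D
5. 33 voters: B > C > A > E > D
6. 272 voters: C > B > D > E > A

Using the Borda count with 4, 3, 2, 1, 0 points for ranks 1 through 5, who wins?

C

D: 298·2 + 143·4 + 235·4 + 192·0 + 33·0 + 272·2 = 2652
B: 298·3 + 143·1 + 235·2 + 192·1 + 33·4 + 272·3 = 2647
A: 298·0 + 143·0 + 235·1 + 192·4 + 33·2 + 272·0 = 1069
E: 298·4 + 143·3 + 235·0 + 192·2 + 33·1 + 272·1 = 2310
C: 298·1 + 143·2 + 235·3 + 192·3 + 33·3 + 272·4 = 3052
C has the highest Borda score (3052).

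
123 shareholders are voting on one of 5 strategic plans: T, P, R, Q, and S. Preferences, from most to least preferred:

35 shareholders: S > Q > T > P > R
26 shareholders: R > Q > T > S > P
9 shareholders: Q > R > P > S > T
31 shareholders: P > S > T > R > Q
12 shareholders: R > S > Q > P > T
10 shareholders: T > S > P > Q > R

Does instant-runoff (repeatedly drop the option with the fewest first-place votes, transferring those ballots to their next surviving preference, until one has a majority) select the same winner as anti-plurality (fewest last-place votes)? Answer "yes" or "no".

Instant-runoff — R1 T 10, P 31, R 38, Q 9, S 35 (Q out); R2 T 10, P 31, R 47, S 35 (T out); R3 P 31, R 47, S 45 (P out); R4 R 47, S 76 (S winner). Winner: S.
Anti-plurality — last-place votes: T 21, P 26, R 45, Q 31, S 0. Winner: S.
The two methods agree.

yes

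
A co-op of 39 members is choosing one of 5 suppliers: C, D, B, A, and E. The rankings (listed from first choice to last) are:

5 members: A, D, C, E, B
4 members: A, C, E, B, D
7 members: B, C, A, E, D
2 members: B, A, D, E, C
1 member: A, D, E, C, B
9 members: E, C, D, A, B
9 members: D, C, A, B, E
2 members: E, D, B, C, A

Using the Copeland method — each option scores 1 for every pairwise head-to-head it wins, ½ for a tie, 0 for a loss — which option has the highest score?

C: beats D, B, A, and E → score 4.
D: beats B and A; loses to C and E → score 2.
B: loses to C, D, A, and E → score 0.
A: beats B and E; loses to C and D → score 2.
E: beats D and B; loses to C and A → score 2.
C has the best pairwise record.

C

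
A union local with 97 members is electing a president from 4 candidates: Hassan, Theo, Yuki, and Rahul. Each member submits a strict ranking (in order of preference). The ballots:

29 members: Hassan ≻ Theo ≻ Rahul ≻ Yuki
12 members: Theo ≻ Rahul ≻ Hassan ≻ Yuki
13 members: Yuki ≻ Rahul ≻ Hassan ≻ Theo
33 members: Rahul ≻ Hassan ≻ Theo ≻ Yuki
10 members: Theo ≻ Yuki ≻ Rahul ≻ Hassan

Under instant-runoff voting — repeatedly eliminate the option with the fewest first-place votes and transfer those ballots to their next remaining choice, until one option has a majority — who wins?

Round 1: Hassan 29, Theo 22, Yuki 13, Rahul 33. Eliminate Yuki.
Round 2: Hassan 29, Theo 22, Rahul 46. Eliminate Theo.
Round 3: Hassan 29, Rahul 68. Rahul has a majority.

Rahul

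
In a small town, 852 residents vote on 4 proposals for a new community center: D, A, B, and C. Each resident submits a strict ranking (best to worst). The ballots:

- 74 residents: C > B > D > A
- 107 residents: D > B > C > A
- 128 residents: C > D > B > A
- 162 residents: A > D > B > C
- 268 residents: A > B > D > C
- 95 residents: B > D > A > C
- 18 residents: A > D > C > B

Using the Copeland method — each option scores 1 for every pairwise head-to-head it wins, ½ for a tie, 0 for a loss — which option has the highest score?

A

D: beats C; loses to A and B → score 1.
A: beats D, B, and C → score 3.
B: beats D and C; loses to A → score 2.
C: loses to D, A, and B → score 0.
A has the best pairwise record.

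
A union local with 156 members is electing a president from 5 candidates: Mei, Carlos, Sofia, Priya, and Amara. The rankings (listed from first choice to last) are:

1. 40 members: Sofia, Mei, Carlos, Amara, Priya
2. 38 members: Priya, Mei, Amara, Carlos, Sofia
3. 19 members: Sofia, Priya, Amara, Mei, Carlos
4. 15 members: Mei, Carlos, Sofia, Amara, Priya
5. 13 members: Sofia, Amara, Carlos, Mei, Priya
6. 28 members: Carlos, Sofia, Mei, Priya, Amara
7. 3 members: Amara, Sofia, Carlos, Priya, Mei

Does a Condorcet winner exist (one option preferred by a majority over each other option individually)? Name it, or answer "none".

Checking pairwise contests:
Sofia beats Mei 103–53.
Mei beats Carlos 112–44.
Carlos beats Sofia 81–75.
Mei beats Priya 96–60.
Mei beats Amara 121–35.
Every option loses at least one head-to-head, so there is no Condorcet winner.

none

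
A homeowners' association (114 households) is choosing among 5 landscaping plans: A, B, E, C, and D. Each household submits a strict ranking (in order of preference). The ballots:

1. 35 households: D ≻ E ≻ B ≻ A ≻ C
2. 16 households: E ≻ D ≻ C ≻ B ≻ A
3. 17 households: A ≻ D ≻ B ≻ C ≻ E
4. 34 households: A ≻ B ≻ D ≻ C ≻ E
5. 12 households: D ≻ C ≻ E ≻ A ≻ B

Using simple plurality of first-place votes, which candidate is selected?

First-place votes: A 51, B 0, E 16, C 0, D 47.
A has the most first-place votes.

A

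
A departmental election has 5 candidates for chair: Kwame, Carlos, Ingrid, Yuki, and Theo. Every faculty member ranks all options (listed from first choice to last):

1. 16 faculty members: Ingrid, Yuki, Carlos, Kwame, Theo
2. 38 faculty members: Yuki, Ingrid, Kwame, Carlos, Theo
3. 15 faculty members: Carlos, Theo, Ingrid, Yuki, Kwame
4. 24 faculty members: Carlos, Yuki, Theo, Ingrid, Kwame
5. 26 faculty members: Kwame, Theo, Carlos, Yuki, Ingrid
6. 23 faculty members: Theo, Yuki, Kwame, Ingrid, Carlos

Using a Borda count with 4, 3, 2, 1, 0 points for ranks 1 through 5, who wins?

Yuki

Kwame: 16·1 + 38·2 + 15·0 + 24·0 + 26·4 + 23·2 = 242
Carlos: 16·2 + 38·1 + 15·4 + 24·4 + 26·2 + 23·0 = 278
Ingrid: 16·4 + 38·3 + 15·2 + 24·1 + 26·0 + 23·1 = 255
Yuki: 16·3 + 38·4 + 15·1 + 24·3 + 26·1 + 23·3 = 382
Theo: 16·0 + 38·0 + 15·3 + 24·2 + 26·3 + 23·4 = 263
Yuki has the highest Borda score (382).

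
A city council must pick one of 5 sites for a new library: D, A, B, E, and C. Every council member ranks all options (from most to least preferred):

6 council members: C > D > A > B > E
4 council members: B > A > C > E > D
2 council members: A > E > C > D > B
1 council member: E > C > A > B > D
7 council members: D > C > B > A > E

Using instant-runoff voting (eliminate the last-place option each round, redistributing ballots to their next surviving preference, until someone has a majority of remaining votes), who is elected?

C

Round 1: D 7, A 2, B 4, E 1, C 6. Eliminate E.
Round 2: D 7, A 2, B 4, C 7. Eliminate A.
Round 3: D 7, B 4, C 9. Eliminate B.
Round 4: D 7, C 13. C has a majority.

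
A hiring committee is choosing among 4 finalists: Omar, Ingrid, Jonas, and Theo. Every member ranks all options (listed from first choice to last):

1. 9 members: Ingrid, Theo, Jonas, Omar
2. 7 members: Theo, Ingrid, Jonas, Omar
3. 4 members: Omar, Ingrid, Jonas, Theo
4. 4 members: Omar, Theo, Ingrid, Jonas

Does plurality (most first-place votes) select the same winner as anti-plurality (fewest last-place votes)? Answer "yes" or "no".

yes

Plurality — first-place votes: Omar 8, Ingrid 9, Jonas 0, Theo 7. Winner: Ingrid.
Anti-plurality — last-place votes: Omar 16, Ingrid 0, Jonas 4, Theo 4. Winner: Ingrid.
The two methods agree.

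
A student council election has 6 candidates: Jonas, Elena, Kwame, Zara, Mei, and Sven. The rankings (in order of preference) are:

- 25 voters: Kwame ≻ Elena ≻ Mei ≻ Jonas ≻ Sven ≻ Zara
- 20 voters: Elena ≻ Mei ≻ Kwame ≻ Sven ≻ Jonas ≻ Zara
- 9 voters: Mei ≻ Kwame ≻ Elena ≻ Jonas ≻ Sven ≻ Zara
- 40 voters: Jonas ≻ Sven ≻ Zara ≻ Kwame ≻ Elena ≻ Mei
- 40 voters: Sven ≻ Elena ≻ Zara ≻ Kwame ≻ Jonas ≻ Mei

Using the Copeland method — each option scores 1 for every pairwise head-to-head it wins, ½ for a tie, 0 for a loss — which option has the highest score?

Sven

Jonas: beats Zara, Mei, and Sven; loses to Elena and Kwame → score 3.
Elena: beats Jonas, Zara, and Mei; loses to Kwame and Sven → score 3.
Kwame: beats Jonas, Elena, and Mei; loses to Zara and Sven → score 3.
Zara: beats Kwame and Mei; loses to Jonas, Elena, and Sven → score 2.
Mei: loses to Jonas, Elena, Kwame, Zara, and Sven → score 0.
Sven: beats Elena, Kwame, Zara, and Mei; loses to Jonas → score 4.
Sven has the best pairwise record.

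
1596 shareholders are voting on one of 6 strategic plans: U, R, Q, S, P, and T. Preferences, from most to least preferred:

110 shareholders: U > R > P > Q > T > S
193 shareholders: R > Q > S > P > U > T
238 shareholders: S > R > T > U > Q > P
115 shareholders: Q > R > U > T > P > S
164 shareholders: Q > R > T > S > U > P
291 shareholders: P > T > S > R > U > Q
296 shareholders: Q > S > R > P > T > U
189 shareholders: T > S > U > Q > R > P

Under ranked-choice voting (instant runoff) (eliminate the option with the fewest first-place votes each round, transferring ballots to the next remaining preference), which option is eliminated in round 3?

Round 1: U 110, R 193, Q 575, S 238, P 291, T 189. Eliminate U.
Round 2: R 303, Q 575, S 238, P 291, T 189. Eliminate T.
Round 3: R 303, Q 575, S 427, P 291. Eliminate P.

P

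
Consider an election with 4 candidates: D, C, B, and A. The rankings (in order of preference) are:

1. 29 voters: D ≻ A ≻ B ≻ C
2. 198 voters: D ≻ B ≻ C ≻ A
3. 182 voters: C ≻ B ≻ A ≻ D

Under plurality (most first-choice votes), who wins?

D

First-place votes: D 227, C 182, B 0, A 0.
D has the most first-place votes.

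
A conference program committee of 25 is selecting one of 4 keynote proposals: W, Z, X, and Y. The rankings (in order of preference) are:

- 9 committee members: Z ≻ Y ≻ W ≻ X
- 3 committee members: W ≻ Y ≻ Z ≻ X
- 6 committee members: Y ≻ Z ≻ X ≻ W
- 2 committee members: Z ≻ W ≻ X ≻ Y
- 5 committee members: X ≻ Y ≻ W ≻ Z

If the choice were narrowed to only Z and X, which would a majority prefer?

Voters preferring Z to X: 20; preferring X to Z: 5.
Z wins the head-to-head.

Z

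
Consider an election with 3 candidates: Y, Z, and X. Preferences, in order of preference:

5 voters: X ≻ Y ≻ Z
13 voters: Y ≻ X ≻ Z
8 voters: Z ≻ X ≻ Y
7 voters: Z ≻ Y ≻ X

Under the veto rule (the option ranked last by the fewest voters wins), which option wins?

Last-place votes: Y 8, Z 18, X 7.
X is ranked last by the fewest voters, so X wins.

X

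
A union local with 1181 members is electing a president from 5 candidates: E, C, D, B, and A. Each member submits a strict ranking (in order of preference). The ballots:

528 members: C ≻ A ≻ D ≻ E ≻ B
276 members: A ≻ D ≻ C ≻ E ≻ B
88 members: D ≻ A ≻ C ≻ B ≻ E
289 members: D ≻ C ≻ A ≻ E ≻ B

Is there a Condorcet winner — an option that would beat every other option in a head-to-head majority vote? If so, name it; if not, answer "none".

Checking pairwise contests:
C beats E 1181–0.
D beats C 653–528.
A beats D 804–377.
E beats B 1093–88.
C beats A 817–364.
Every option loses at least one head-to-head, so there is no Condorcet winner.

none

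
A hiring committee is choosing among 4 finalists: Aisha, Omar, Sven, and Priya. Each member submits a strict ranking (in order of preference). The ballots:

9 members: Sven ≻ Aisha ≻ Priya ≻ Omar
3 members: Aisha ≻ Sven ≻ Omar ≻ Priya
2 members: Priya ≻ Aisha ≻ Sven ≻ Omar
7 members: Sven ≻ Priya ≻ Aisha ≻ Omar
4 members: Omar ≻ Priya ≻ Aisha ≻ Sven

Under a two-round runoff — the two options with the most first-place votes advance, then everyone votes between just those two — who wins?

Round 1 first-place votes: Aisha 3, Omar 4, Sven 16, Priya 2.
Sven and Omar advance.
Runoff: Sven is preferred to Omar by 21 voters; Omar by 4.
Sven wins the runoff.

Sven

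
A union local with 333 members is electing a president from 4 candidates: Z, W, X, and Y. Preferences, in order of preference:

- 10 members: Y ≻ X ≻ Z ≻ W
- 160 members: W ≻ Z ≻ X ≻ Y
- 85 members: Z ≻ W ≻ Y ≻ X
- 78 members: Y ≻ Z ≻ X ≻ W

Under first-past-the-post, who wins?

W

First-place votes: Z 85, W 160, X 0, Y 88.
W has the most first-place votes.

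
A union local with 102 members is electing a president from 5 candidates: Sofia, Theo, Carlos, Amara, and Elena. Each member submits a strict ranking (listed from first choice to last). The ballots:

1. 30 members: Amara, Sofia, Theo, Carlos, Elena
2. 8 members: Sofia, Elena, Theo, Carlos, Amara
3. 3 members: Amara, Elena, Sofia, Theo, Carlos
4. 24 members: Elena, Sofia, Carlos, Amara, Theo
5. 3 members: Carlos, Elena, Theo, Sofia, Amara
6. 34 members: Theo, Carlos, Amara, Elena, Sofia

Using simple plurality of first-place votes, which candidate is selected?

First-place votes: Sofia 8, Theo 34, Carlos 3, Amara 33, Elena 24.
Theo has the most first-place votes.

Theo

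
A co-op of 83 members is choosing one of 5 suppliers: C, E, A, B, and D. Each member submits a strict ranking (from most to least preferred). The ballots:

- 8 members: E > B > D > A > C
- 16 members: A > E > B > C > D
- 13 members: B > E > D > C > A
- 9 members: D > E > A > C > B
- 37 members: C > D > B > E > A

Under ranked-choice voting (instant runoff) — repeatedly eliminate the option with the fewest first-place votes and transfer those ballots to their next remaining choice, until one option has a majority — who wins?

Round 1: C 37, E 8, A 16, B 13, D 9. Eliminate E.
Round 2: C 37, A 16, B 21, D 9. Eliminate D.
Round 3: C 37, A 25, B 21. Eliminate B.
Round 4: C 50, A 33. C has a majority.

C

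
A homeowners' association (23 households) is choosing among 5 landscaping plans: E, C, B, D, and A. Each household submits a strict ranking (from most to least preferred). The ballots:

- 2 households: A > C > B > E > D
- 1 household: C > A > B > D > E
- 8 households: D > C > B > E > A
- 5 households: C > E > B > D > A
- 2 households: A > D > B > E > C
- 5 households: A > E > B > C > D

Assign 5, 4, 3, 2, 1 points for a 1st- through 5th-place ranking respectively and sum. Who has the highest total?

C

E: 2·2 + 1·1 + 8·2 + 5·4 + 2·2 + 5·4 = 65
C: 2·4 + 1·5 + 8·4 + 5·5 + 2·1 + 5·2 = 82
B: 2·3 + 1·3 + 8·3 + 5·3 + 2·3 + 5·3 = 69
D: 2·1 + 1·2 + 8·5 + 5·2 + 2·4 + 5·1 = 67
A: 2·5 + 1·4 + 8·1 + 5·1 + 2·5 + 5·5 = 62
C has the highest Borda score (82).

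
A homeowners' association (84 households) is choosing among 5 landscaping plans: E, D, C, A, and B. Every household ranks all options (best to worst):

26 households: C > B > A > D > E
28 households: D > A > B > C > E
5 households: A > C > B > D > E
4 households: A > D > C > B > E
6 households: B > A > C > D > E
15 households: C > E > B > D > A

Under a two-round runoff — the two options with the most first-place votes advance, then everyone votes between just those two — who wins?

C

Round 1 first-place votes: E 0, D 28, C 41, A 9, B 6.
C and D advance.
Runoff: C is preferred to D by 52 voters; D by 32.
C wins the runoff.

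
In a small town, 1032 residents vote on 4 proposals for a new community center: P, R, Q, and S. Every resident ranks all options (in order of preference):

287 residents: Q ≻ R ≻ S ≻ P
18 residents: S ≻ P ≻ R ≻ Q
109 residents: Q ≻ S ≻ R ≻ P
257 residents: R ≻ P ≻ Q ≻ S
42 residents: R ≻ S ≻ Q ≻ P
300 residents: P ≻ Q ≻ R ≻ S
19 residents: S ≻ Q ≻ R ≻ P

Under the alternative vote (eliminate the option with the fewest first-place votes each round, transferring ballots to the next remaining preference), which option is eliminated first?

S

Round 1: P 300, R 299, Q 396, S 37. Eliminate S.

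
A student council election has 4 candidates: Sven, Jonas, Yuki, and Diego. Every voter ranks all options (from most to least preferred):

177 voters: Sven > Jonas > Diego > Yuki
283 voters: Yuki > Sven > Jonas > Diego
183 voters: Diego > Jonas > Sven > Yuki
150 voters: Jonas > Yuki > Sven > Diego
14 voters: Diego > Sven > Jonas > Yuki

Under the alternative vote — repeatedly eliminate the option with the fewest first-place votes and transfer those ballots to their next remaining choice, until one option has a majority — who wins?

Yuki

Round 1: Sven 177, Jonas 150, Yuki 283, Diego 197. Eliminate Jonas.
Round 2: Sven 177, Yuki 433, Diego 197. Yuki has a majority.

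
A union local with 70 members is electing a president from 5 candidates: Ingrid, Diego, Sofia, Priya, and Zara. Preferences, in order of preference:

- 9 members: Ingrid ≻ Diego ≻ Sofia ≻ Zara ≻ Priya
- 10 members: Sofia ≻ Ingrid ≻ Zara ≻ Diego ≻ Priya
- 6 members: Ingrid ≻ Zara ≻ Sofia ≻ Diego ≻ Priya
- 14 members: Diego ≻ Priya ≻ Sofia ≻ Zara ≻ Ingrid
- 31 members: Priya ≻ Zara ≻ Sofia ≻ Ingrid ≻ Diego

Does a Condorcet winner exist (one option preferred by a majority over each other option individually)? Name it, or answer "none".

Checking pairwise contests:
Sofia beats Ingrid 55–15.
Ingrid beats Diego 56–14.
Priya beats Sofia 45–25.
Diego beats Priya 39–31.
Priya beats Zara 45–25.
Every option loses at least one head-to-head, so there is no Condorcet winner.

none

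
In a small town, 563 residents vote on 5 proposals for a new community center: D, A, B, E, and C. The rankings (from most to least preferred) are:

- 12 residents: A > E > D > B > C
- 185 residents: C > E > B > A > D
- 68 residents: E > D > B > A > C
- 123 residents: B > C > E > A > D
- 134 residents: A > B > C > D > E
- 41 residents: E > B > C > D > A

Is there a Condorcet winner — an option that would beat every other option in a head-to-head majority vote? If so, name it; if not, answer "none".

Checking pairwise contests:
A beats D 454–109.
B beats A 417–146.
E beats B 306–257.
C beats E 442–121.
B beats C 378–185.
Every option loses at least one head-to-head, so there is no Condorcet winner.

none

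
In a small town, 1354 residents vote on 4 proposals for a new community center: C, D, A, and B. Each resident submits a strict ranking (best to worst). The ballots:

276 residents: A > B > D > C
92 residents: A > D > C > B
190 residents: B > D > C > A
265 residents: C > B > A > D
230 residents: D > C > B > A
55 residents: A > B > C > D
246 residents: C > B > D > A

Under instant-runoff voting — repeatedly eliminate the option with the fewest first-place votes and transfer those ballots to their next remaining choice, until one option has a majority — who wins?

C

Round 1: C 511, D 230, A 423, B 190. Eliminate B.
Round 2: C 511, D 420, A 423. Eliminate D.
Round 3: C 931, A 423. C has a majority.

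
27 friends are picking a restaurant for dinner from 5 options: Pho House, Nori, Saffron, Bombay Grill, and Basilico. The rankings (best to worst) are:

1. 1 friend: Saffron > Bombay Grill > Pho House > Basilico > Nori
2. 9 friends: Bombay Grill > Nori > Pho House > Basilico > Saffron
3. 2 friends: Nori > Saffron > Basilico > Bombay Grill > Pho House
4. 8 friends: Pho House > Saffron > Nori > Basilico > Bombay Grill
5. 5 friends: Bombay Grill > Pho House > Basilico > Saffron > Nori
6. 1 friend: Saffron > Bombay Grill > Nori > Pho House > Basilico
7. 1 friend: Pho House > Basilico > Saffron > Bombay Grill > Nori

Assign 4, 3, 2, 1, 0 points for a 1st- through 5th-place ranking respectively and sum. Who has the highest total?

Pho House

Pho House: 1·2 + 9·2 + 2·0 + 8·4 + 5·3 + 1·1 + 1·4 = 72
Nori: 1·0 + 9·3 + 2·4 + 8·2 + 5·0 + 1·2 + 1·0 = 53
Saffron: 1·4 + 9·0 + 2·3 + 8·3 + 5·1 + 1·4 + 1·2 = 45
Bombay Grill: 1·3 + 9·4 + 2·1 + 8·0 + 5·4 + 1·3 + 1·1 = 65
Basilico: 1·1 + 9·1 + 2·2 + 8·1 + 5·2 + 1·0 + 1·3 = 35
Pho House has the highest Borda score (72).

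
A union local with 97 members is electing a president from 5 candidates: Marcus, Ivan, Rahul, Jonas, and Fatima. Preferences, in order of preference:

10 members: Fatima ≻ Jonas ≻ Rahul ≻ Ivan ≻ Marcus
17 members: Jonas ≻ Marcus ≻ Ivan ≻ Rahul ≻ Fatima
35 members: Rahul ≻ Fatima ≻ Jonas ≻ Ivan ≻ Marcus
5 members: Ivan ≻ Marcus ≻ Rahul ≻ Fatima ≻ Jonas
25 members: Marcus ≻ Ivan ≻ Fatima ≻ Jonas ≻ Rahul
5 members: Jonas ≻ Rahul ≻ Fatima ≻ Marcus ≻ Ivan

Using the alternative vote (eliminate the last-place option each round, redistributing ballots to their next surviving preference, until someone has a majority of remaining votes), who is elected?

Round 1: Marcus 25, Ivan 5, Rahul 35, Jonas 22, Fatima 10. Eliminate Ivan.
Round 2: Marcus 30, Rahul 35, Jonas 22, Fatima 10. Eliminate Fatima.
Round 3: Marcus 30, Rahul 35, Jonas 32. Eliminate Marcus.
Round 4: Rahul 40, Jonas 57. Jonas has a majority.

Jonas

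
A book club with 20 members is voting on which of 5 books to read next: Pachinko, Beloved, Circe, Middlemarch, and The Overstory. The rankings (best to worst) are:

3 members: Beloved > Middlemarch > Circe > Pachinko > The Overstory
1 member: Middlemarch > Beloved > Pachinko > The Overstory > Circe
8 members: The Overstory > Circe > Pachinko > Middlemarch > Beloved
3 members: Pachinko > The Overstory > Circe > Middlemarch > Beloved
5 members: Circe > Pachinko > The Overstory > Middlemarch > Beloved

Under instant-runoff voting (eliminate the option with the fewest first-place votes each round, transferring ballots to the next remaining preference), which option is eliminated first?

Middlemarch

Round 1: Pachinko 3, Beloved 3, Circe 5, Middlemarch 1, The Overstory 8. Eliminate Middlemarch.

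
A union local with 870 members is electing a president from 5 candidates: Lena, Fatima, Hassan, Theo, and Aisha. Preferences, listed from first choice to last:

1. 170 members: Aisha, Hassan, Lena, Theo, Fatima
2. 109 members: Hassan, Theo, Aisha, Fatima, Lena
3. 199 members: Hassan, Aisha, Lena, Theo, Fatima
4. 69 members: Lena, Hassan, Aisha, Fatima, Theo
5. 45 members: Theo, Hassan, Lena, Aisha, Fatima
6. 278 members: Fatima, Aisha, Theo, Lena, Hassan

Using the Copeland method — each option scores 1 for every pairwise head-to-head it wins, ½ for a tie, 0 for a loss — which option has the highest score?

Aisha

Lena: beats Fatima and Theo; loses to Hassan and Aisha → score 2.
Fatima: loses to Lena, Hassan, Theo, and Aisha → score 0.
Hassan: beats Lena, Fatima, and Theo; loses to Aisha → score 3.
Theo: beats Fatima; loses to Lena, Hassan, and Aisha → score 1.
Aisha: beats Lena, Fatima, Hassan, and Theo → score 4.
Aisha has the best pairwise record.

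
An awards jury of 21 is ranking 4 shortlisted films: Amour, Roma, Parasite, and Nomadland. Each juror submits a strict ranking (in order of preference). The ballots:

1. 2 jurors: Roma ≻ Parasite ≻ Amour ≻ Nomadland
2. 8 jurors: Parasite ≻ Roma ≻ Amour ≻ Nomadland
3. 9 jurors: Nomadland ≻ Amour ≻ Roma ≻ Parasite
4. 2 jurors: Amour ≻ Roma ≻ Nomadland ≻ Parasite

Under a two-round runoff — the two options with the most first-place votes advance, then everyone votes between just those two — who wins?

Nomadland

Round 1 first-place votes: Amour 2, Roma 2, Parasite 8, Nomadland 9.
Nomadland and Parasite advance.
Runoff: Nomadland is preferred to Parasite by 11 voters; Parasite by 10.
Nomadland wins the runoff.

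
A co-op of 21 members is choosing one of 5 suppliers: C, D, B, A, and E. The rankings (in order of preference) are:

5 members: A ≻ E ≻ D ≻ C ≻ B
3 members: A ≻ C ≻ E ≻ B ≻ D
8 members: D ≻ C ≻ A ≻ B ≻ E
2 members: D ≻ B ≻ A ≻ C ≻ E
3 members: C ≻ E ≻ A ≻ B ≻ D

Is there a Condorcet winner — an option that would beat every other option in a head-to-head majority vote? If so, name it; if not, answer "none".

Checking pairwise contests:
D beats C 15–6.
A beats D 11–10.
C beats B 19–2.
C beats A 11–10.
C beats E 16–5.
Every option loses at least one head-to-head, so there is no Condorcet winner.

none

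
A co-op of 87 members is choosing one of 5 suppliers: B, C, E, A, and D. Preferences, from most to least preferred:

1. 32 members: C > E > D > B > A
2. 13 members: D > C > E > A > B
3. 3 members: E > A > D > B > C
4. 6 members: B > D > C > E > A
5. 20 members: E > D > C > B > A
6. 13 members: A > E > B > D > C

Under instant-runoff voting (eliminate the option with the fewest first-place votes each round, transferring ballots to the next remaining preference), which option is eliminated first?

Round 1: B 6, C 32, E 23, A 13, D 13. Eliminate B.

B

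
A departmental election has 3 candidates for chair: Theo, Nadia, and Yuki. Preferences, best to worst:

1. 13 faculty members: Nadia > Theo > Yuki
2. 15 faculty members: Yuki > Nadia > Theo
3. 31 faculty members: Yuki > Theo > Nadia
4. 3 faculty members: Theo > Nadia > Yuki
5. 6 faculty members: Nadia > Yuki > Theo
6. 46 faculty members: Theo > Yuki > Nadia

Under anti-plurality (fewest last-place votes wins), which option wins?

Last-place votes: Theo 21, Nadia 77, Yuki 16.
Yuki is ranked last by the fewest voters, so Yuki wins.

Yuki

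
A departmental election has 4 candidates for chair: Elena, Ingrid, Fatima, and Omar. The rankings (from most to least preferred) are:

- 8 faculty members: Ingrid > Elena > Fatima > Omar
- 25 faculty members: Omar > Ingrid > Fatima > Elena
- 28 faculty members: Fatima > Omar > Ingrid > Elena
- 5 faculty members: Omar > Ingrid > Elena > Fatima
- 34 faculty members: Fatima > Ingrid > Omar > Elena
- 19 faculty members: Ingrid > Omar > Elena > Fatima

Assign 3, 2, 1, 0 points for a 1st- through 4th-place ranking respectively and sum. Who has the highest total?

Ingrid

Elena: 8·2 + 25·0 + 28·0 + 5·1 + 34·0 + 19·1 = 40
Ingrid: 8·3 + 25·2 + 28·1 + 5·2 + 34·2 + 19·3 = 237
Fatima: 8·1 + 25·1 + 28·3 + 5·0 + 34·3 + 19·0 = 219
Omar: 8·0 + 25·3 + 28·2 + 5·3 + 34·1 + 19·2 = 218
Ingrid has the highest Borda score (237).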